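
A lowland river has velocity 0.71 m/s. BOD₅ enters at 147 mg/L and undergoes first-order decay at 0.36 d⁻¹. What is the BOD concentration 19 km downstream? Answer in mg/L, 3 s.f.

Travel time t = 19 km / 0.71 m/s = 1.9e+04/0.71 = 2.676e+04 s = 0.3097 d.
First-order decay: C = 147·exp(−0.36·0.3097) = 147·0.8945 = 131.5 mg/L.

131 mg/L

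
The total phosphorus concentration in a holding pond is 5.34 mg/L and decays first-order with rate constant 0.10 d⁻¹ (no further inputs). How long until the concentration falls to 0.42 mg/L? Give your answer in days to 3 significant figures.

25.4 d

t = ln(C₀/C)/k = ln(5.34/0.42)/0.10 = 2.543/0.10 = 25.43 d.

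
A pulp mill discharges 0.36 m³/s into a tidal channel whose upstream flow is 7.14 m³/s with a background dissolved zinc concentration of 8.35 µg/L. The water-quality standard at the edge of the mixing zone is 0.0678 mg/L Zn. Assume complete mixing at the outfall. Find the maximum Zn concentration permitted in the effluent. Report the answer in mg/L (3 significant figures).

8.35 µg/L = 0.00835 mg/L.
Mass balance: 0.0678·7.5 = 0.36·Cₑ + 7.14·0.00835.
Cₑ = (0.5085 − 0.05962) / 0.36 = 1.247 mg/L.

1.25 mg/L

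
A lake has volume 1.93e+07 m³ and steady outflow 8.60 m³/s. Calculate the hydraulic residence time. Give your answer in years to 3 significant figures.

0.0711 yr

Q = 8.60 m³/s × 3.156e+07 s/yr = 2.714e+08 m³/yr.
Hydraulic residence time τ = V/Q = 1.93e+07/2.714e+08 = 0.07111 yr.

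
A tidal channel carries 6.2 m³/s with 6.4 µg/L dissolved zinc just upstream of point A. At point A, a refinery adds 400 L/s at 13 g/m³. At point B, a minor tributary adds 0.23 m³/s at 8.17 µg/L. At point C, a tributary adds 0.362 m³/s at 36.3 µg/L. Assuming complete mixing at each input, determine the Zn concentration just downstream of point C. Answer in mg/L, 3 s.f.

0.731 mg/L

6.4 µg/L = 0.0064 mg/L.
400 L/s = 0.4 m³/s.
After input A: C = (6.2·0.0064 + 0.4·13) / 6.6 = 0.7939 mg/L.
8.17 µg/L = 0.00817 mg/L.
After input B: C = (6.6·0.7939 + 0.23·0.00817) / 6.83 = 0.7674 mg/L.
36.3 µg/L = 0.0363 mg/L.
After input C: C = (6.83·0.7674 + 0.362·0.0363) / 7.192 = 0.7306 mg/L.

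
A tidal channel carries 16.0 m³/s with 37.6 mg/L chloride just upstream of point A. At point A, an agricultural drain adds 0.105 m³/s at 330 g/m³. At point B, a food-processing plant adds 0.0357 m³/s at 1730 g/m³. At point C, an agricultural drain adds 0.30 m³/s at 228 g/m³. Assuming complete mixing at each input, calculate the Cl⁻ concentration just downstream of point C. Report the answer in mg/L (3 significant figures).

46.6 mg/L

After input A: C = (16·37.6 + 0.105·330) / 16.11 = 39.51 mg/L.
After input B: C = (16.11·39.51 + 0.0357·1730) / 16.14 = 43.25 mg/L.
After input C: C = (16.14·43.25 + 0.3·228) / 16.44 = 46.62 mg/L.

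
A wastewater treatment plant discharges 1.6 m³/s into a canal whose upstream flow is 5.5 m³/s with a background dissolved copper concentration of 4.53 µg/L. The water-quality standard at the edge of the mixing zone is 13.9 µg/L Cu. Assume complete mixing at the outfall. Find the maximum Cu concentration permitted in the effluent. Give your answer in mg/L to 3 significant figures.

0.0461 mg/L

4.53 µg/L = 0.00453 mg/L.
13.9 µg/L = 0.0139 mg/L.
Mass balance: 0.0139·7.1 = 1.6·Cₑ + 5.5·0.00453.
Cₑ = (0.09869 − 0.02491) / 1.6 = 0.04611 mg/L.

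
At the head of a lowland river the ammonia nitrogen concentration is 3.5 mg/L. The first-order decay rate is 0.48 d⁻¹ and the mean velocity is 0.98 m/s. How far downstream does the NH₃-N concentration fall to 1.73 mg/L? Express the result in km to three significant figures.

124 km

From C = C₀·e^(−kt), t = ln(C₀/C)/k = ln(3.5/1.73)/0.48 = 0.7046/0.48 = 1.468 d.
Distance = v·t = 0.98 m/s × 1.268e+05 s = 1.243e+05 m = 124.3 km.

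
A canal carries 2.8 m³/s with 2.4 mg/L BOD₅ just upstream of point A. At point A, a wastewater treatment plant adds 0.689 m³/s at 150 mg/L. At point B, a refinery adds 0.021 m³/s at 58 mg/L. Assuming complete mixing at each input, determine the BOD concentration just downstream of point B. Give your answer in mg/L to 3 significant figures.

31.7 mg/L

After input A: C = (2.8·2.4 + 0.689·150) / 3.489 = 31.55 mg/L.
After input B: C = (3.489·31.55 + 0.021·58) / 3.51 = 31.71 mg/L.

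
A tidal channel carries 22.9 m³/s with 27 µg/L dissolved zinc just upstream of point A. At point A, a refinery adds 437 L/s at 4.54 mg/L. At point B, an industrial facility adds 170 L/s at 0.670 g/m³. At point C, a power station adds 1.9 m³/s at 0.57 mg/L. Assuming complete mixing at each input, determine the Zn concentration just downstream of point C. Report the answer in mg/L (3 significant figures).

27 µg/L = 0.027 mg/L.
437 L/s = 0.437 m³/s.
After input A: C = (22.9·0.027 + 0.437·4.54) / 23.34 = 0.1115 mg/L.
170 L/s = 0.17 m³/s.
After input B: C = (23.34·0.1115 + 0.17·0.67) / 23.51 = 0.1155 mg/L.
After input C: C = (23.51·0.1155 + 1.9·0.57) / 25.41 = 0.1495 mg/L.

0.150 mg/L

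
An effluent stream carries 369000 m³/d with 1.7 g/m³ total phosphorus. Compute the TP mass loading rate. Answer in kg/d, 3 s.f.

369000 m³/d = 4.271 m³/s.
Mass flux = Q·C = 4.271 m³/s × 1.7 g/m³ = 7.26 g/s.
= 7.26 g/s × 86.4 = 627.3 kg/d.

627 kg/d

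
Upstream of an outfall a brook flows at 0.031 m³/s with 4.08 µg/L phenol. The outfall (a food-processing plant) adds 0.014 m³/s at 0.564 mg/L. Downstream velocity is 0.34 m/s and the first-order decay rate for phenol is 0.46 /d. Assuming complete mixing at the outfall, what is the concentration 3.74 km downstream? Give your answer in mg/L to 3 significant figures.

4.08 µg/L = 0.00408 mg/L.
After complete mixing, C₀ = (0.014·0.564 + 0.031·0.00408) / 0.045 = 0.1783 mg/L.
Travel time t = 3740 m / 0.34 m/s = 1.1e+04 s = 0.1273 d.
C = 0.1783·exp(−0.46·0.1273) = 0.1783·0.9431 = 0.1681 mg/L.

0.168 mg/L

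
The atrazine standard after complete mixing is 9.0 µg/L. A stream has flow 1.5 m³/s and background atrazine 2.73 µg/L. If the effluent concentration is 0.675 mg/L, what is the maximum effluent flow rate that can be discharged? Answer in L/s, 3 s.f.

2.73 µg/L = 0.00273 mg/L.
9.0 µg/L = 0.009 mg/L.
Mass balance at complete mixing: C_std·(Q_w + Q_r) = Q_w·C_e + Q_r·C_b.
Rearranging, Q_w = Q_r·(C_std − C_b)/(C_e − C_std) = 1.5·(0.009 − 0.00273) / (0.675 − 0.009) = 0.01412 m³/s.
= 14.12 L/s.

14.1 L/s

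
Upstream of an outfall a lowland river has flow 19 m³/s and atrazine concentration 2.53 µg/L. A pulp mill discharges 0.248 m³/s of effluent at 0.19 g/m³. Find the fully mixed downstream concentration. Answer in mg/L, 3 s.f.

0.00495 mg/L

2.53 µg/L = 0.00253 mg/L.
Flow-weighted mixing gives C = (0.248·0.19 + 19·0.00253) / (0.248 + 19) = 0.09519/19.25 = 0.004945 mg/L.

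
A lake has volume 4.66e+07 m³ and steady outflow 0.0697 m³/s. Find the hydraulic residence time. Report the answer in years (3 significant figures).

21.2 yr

Q = 0.0697 m³/s × 3.156e+07 s/yr = 2.2e+06 m³/yr.
Hydraulic residence time τ = V/Q = 4.66e+07/2.2e+06 = 21.19 yr.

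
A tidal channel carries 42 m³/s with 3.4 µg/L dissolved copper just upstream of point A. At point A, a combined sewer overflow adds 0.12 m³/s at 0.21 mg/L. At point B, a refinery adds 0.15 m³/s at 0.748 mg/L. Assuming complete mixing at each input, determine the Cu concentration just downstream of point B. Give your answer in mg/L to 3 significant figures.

3.4 µg/L = 0.0034 mg/L.
After input A: C = (42·0.0034 + 0.12·0.21) / 42.12 = 0.003989 mg/L.
After input B: C = (42.12·0.003989 + 0.15·0.748) / 42.27 = 0.006629 mg/L.

0.00663 mg/L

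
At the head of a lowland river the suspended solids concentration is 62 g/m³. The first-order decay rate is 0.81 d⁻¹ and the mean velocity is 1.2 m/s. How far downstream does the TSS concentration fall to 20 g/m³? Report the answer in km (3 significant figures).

145 km

From C = C₀·e^(−kt), t = ln(C₀/C)/k = ln(62/20)/0.81 = 1.131/0.81 = 1.397 d.
Distance = v·t = 1.2 m/s × 1.207e+05 s = 1.448e+05 m = 144.8 km.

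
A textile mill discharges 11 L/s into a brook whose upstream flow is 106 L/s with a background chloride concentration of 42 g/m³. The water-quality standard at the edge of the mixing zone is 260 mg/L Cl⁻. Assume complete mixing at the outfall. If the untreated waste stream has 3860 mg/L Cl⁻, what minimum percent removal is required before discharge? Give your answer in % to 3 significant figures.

11 L/s = 0.011 m³/s.
106 L/s = 0.106 m³/s.
Mass balance: 260·0.117 = 0.011·Cₑ + 0.106·42.
Cₑ = (30.42 − 4.452) / 0.011 = 2361 mg/L.
Required removal = 1 − 2361/3860 = 38.84 %.

38.8 %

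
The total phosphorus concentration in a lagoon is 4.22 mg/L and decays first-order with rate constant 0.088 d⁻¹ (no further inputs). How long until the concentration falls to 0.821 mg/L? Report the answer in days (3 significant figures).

18.6 d

t = ln(C₀/C)/k = ln(4.22/0.821)/0.088 = 1.637/0.088 = 18.6 d.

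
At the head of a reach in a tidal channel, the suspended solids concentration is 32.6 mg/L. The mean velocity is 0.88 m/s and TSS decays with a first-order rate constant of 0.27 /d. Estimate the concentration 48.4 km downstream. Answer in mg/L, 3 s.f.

Travel time t = 48.4 km / 0.88 m/s = 4.84e+04/0.88 = 5.5e+04 s = 0.6366 d.
First-order decay: C = 32.6·exp(−0.27·0.6366) = 32.6·0.8421 = 27.45 mg/L.

27.5 mg/L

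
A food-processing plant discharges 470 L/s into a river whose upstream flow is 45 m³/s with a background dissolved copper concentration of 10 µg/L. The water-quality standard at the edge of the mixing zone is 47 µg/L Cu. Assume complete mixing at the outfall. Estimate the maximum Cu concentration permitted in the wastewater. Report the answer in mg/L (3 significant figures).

3.59 mg/L

470 L/s = 0.47 m³/s.
10 µg/L = 0.01 mg/L.
47 µg/L = 0.047 mg/L.
Mass balance: 0.047·45.47 = 0.47·Cₑ + 45·0.01.
Cₑ = (2.137 − 0.45) / 0.47 = 3.59 mg/L.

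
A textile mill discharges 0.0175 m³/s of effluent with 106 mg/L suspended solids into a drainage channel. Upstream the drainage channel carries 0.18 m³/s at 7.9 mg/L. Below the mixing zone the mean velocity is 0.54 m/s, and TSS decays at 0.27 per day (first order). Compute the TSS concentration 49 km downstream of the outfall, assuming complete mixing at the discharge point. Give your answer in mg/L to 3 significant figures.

After complete mixing, C₀ = (0.0175·106 + 0.18·7.9) / 0.1975 = 16.59 mg/L.
Travel time t = 4.9e+04 m / 0.54 m/s = 9.074e+04 s = 1.05 d.
C = 16.59·exp(−0.27·1.05) = 16.59·0.7531 = 12.5 mg/L.

12.5 mg/L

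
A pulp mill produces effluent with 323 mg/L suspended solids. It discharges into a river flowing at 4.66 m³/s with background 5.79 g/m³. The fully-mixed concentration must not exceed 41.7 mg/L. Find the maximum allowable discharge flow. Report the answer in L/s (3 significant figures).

595 L/s

Mass balance at complete mixing: C_std·(Q_w + Q_r) = Q_w·C_e + Q_r·C_b.
Rearranging, Q_w = Q_r·(C_std − C_b)/(C_e − C_std) = 4.66·(41.7 − 5.79) / (323 − 41.7) = 0.5949 m³/s.
= 594.9 L/s.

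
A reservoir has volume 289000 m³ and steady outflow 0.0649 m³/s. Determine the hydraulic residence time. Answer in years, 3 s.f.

Q = 0.0649 m³/s × 3.156e+07 s/yr = 2.048e+06 m³/yr.
Hydraulic residence time τ = V/Q = 289000/2.048e+06 = 0.1411 yr.

0.141 yr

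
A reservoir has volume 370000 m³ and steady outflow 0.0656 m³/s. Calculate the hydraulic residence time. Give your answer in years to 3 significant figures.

0.179 yr

Q = 0.0656 m³/s × 3.156e+07 s/yr = 2.07e+06 m³/yr.
Hydraulic residence time τ = V/Q = 370000/2.07e+06 = 0.1787 yr.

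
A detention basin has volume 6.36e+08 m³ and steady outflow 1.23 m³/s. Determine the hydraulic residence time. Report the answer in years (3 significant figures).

16.4 yr

Q = 1.23 m³/s × 3.156e+07 s/yr = 3.882e+07 m³/yr.
Hydraulic residence time τ = V/Q = 6.36e+08/3.882e+07 = 16.39 yr.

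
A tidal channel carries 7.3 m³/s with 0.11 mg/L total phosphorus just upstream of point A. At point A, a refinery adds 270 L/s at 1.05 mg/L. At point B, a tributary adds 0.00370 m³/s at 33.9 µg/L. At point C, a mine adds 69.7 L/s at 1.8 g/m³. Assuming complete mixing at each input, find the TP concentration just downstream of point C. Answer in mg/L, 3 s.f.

270 L/s = 0.27 m³/s.
After input A: C = (7.3·0.11 + 0.27·1.05) / 7.57 = 0.1435 mg/L.
33.9 µg/L = 0.0339 mg/L.
After input B: C = (7.57·0.1435 + 0.0037·0.0339) / 7.574 = 0.1435 mg/L.
69.7 L/s = 0.0697 m³/s.
After input C: C = (7.574·0.1435 + 0.0697·1.8) / 7.643 = 0.1586 mg/L.

0.159 mg/L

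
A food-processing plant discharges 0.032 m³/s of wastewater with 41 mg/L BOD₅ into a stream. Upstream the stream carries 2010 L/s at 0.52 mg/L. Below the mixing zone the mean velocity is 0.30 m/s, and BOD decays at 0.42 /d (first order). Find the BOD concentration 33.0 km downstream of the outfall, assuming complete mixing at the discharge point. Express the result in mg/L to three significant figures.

2010 L/s = 2.01 m³/s.
After complete mixing, C₀ = (0.032·41 + 2.01·0.52) / 2.042 = 1.154 mg/L.
Travel time t = 3.3e+04 m / 0.30 m/s = 1.1e+05 s = 1.273 d.
C = 1.154·exp(−0.42·1.273) = 1.154·0.5858 = 0.6763 mg/L.

0.676 mg/L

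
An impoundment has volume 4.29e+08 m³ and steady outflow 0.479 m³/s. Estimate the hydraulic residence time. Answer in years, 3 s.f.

28.4 yr

Q = 0.479 m³/s × 3.156e+07 s/yr = 1.512e+07 m³/yr.
Hydraulic residence time τ = V/Q = 4.29e+08/1.512e+07 = 28.38 yr.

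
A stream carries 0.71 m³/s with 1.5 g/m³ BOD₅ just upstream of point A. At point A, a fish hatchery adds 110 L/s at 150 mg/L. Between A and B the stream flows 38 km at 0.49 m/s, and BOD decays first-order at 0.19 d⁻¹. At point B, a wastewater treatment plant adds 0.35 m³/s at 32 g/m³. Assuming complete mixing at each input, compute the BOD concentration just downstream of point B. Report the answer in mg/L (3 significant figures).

110 L/s = 0.11 m³/s.
After input A: C = (0.71·1.5 + 0.11·150) / 0.82 = 21.42 mg/L.
Over the 38 km reach to input B (t = 7.755e+04 s = 0.8976 d), decay gives C = 21.42·exp(−0.19·0.8976) = 18.06 mg/L.
After input B: C = (0.82·18.06 + 0.35·32) / 1.17 = 22.23 mg/L.

22.2 mg/L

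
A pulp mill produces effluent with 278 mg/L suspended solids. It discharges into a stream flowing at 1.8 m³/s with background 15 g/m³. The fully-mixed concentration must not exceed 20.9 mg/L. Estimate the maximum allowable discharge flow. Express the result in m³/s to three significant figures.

Mass balance at complete mixing: C_std·(Q_w + Q_r) = Q_w·C_e + Q_r·C_b.
Rearranging, Q_w = Q_r·(C_std − C_b)/(C_e − C_std) = 1.8·(20.9 − 15) / (278 − 20.9) = 0.04131 m³/s.

0.0413 m³/s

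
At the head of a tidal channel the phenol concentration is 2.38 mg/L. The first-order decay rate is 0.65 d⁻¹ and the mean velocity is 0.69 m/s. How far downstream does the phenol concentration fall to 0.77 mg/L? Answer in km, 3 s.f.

From C = C₀·e^(−kt), t = ln(C₀/C)/k = ln(2.38/0.77)/0.65 = 1.128/0.65 = 1.736 d.
Distance = v·t = 0.69 m/s × 1.5e+05 s = 1.035e+05 m = 103.5 km.

103 km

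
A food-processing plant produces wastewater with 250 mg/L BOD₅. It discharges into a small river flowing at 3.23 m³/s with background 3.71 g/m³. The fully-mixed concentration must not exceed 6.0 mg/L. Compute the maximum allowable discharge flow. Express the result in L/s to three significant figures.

30.3 L/s

Mass balance at complete mixing: C_std·(Q_w + Q_r) = Q_w·C_e + Q_r·C_b.
Rearranging, Q_w = Q_r·(C_std − C_b)/(C_e − C_std) = 3.23·(6 − 3.71) / (250 − 6) = 0.03031 m³/s.
= 30.31 L/s.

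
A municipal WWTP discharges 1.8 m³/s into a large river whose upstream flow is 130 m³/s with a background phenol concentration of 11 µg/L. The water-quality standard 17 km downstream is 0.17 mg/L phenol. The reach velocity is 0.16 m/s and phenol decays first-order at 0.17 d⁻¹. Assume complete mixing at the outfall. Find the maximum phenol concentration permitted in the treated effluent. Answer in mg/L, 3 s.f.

14.5 mg/L

11 µg/L = 0.011 mg/L.
Travel time to the compliance point: t = 1.7e+04/0.16 = 1.062e+05 s = 1.23 d; decay factor exp(−0.17·1.23) = 0.8113.
So the concentration just after mixing may be at most 0.17/0.8113 = 0.2095 mg/L.
Mass balance: 0.2095·131.8 = 1.8·Cₑ + 130·0.011.
Cₑ = (27.62 − 1.43) / 1.8 = 14.55 mg/L.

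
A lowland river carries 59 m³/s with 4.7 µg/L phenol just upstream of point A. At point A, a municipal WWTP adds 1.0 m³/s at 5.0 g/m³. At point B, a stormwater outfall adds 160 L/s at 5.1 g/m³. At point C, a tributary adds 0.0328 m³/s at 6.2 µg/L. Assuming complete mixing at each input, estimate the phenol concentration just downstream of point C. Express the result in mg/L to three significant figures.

0.101 mg/L

4.7 µg/L = 0.0047 mg/L.
After input A: C = (59·0.0047 + 1·5) / 60 = 0.08796 mg/L.
160 L/s = 0.16 m³/s.
After input B: C = (60·0.08796 + 0.16·5.1) / 60.16 = 0.1013 mg/L.
6.2 µg/L = 0.0062 mg/L.
After input C: C = (60.16·0.1013 + 0.0328·0.0062) / 60.19 = 0.1012 mg/L.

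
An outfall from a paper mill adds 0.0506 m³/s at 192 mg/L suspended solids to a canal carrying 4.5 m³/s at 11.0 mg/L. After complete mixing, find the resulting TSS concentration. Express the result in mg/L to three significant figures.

13.0 mg/L

Flow-weighted mixing gives C = (0.0506·192 + 4.5·11) / (0.0506 + 4.5) = 59.22/4.551 = 13.01 mg/L.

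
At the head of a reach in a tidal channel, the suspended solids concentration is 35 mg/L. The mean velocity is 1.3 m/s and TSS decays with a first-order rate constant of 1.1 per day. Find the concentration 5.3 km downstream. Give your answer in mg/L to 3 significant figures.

33.2 mg/L

Travel time t = 5.3 km / 1.3 m/s = 5300/1.3 = 4077 s = 0.04719 d.
First-order decay: C = 35·exp(−1.1·0.04719) = 35·0.9494 = 33.23 mg/L.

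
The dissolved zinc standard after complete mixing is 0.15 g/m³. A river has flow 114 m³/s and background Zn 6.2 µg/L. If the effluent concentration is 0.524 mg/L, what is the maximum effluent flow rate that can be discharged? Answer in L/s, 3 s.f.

43800 L/s

6.2 µg/L = 0.0062 mg/L.
Mass balance at complete mixing: C_std·(Q_w + Q_r) = Q_w·C_e + Q_r·C_b.
Rearranging, Q_w = Q_r·(C_std − C_b)/(C_e − C_std) = 114·(0.15 − 0.0062) / (0.524 − 0.15) = 43.83 m³/s.
= 4.383e+04 L/s.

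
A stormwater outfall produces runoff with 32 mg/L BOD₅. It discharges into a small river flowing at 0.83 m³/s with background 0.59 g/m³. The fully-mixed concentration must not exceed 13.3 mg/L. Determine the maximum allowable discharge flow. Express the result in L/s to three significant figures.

Mass balance at complete mixing: C_std·(Q_w + Q_r) = Q_w·C_e + Q_r·C_b.
Rearranging, Q_w = Q_r·(C_std − C_b)/(C_e − C_std) = 0.83·(13.3 − 0.59) / (32 − 13.3) = 0.5641 m³/s.
= 564.1 L/s.

564 L/s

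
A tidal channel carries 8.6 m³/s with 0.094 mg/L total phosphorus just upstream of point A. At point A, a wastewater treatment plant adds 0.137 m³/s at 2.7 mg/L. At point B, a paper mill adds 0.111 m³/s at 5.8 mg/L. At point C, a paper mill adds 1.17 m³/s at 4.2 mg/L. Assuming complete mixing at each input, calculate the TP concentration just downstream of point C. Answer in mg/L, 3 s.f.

0.672 mg/L

After input A: C = (8.6·0.094 + 0.137·2.7) / 8.737 = 0.1349 mg/L.
After input B: C = (8.737·0.1349 + 0.111·5.8) / 8.848 = 0.2059 mg/L.
After input C: C = (8.848·0.2059 + 1.17·4.2) / 10.02 = 0.6724 mg/L.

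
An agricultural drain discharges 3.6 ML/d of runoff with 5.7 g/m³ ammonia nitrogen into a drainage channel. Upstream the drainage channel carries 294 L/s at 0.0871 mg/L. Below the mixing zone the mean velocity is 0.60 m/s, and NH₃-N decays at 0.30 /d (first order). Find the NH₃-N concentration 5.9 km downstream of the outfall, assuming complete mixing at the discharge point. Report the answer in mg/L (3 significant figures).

0.758 mg/L

3.6 ML/d = 0.04167 m³/s.
294 L/s = 0.294 m³/s.
After complete mixing, C₀ = (0.04167·5.7 + 0.294·0.0871) / 0.3357 = 0.7838 mg/L.
Travel time t = 5900 m / 0.60 m/s = 9833 s = 0.1138 d.
C = 0.7838·exp(−0.30·0.1138) = 0.7838·0.9664 = 0.7575 mg/L.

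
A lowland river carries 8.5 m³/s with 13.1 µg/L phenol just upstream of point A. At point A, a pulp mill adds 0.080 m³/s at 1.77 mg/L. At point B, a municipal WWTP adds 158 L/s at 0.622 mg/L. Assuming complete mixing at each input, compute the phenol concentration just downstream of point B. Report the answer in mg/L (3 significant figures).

0.0402 mg/L

13.1 µg/L = 0.0131 mg/L.
After input A: C = (8.5·0.0131 + 0.08·1.77) / 8.58 = 0.02948 mg/L.
158 L/s = 0.158 m³/s.
After input B: C = (8.58·0.02948 + 0.158·0.622) / 8.738 = 0.0402 mg/L.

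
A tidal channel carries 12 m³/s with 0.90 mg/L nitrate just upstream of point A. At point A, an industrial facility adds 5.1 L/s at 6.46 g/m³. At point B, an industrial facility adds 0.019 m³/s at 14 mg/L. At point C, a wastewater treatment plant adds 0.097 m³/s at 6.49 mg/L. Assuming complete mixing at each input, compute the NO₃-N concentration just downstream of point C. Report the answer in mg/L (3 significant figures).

0.968 mg/L

5.1 L/s = 0.0051 m³/s.
After input A: C = (12·0.9 + 0.0051·6.46) / 12.01 = 0.9024 mg/L.
After input B: C = (12.01·0.9024 + 0.019·14) / 12.02 = 0.9231 mg/L.
After input C: C = (12.02·0.9231 + 0.097·6.49) / 12.12 = 0.9676 mg/L.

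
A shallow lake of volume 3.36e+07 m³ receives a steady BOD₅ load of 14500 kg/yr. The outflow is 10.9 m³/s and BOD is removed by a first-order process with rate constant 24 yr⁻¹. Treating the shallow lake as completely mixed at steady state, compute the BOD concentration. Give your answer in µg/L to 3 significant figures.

12.6 µg/L

Outflow Q = 10.9 m³/s × 3.156e+07 s/yr = 3.44e+08 m³/yr.
Steady-state CSTR mass balance: W = Q·C + k·V·C, so C = W/(Q + kV).
Q + kV = 3.44e+08 + 24·3.36e+07 = 1.15e+09 m³/yr.
C = 14500/1.15e+09 = 1.26e-05 kg/m³ = 0.0126 mg/L = 12.6 µg/L.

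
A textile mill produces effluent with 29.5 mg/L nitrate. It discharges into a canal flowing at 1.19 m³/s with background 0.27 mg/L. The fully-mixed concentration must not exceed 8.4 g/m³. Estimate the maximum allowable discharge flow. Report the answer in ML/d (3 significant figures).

Mass balance at complete mixing: C_std·(Q_w + Q_r) = Q_w·C_e + Q_r·C_b.
Rearranging, Q_w = Q_r·(C_std − C_b)/(C_e − C_std) = 1.19·(8.4 − 0.27) / (29.5 − 8.4) = 0.4585 m³/s.
= 39.62 ML/d.

39.6 ML/d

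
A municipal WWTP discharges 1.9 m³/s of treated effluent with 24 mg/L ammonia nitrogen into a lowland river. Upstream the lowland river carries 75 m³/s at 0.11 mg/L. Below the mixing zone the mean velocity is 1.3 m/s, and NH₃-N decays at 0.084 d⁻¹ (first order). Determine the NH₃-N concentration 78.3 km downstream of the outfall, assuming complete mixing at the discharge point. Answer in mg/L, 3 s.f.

0.660 mg/L

After complete mixing, C₀ = (1.9·24 + 75·0.11) / 76.9 = 0.7003 mg/L.
Travel time t = 7.83e+04 m / 1.3 m/s = 6.023e+04 s = 0.6971 d.
C = 0.7003·exp(−0.084·0.6971) = 0.7003·0.9431 = 0.6604 mg/L.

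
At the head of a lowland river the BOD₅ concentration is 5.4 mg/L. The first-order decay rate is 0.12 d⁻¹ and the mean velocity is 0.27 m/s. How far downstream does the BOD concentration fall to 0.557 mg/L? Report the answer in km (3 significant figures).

From C = C₀·e^(−kt), t = ln(C₀/C)/k = ln(5.4/0.557)/0.12 = 2.272/0.12 = 18.93 d.
Distance = v·t = 0.27 m/s × 1.636e+06 s = 4.416e+05 m = 441.6 km.

442 km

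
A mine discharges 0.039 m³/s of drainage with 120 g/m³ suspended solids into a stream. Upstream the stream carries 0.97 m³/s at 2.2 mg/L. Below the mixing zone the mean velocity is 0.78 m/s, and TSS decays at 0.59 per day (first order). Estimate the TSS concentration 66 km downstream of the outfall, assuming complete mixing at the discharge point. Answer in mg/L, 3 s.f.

3.79 mg/L

After complete mixing, C₀ = (0.039·120 + 0.97·2.2) / 1.009 = 6.753 mg/L.
Travel time t = 6.6e+04 m / 0.78 m/s = 8.462e+04 s = 0.9793 d.
C = 6.753·exp(−0.59·0.9793) = 6.753·0.5611 = 3.789 mg/L.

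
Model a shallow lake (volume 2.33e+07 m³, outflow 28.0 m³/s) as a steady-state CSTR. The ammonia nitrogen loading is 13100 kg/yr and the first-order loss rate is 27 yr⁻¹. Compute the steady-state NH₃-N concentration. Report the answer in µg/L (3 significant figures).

8.66 µg/L

Outflow Q = 28.0 m³/s × 3.156e+07 s/yr = 8.836e+08 m³/yr.
Steady-state CSTR mass balance: W = Q·C + k·V·C, so C = W/(Q + kV).
Q + kV = 8.836e+08 + 27·2.33e+07 = 1.513e+09 m³/yr.
C = 13100/1.513e+09 = 8.66e-06 kg/m³ = 0.00866 mg/L = 8.66 µg/L.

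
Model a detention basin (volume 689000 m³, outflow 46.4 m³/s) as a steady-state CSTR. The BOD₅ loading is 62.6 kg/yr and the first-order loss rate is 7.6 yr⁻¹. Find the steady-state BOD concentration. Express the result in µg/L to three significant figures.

0.0426 µg/L

Outflow Q = 46.4 m³/s × 3.156e+07 s/yr = 1.464e+09 m³/yr.
Steady-state CSTR mass balance: W = Q·C + k·V·C, so C = W/(Q + kV).
Q + kV = 1.464e+09 + 7.6·689000 = 1.47e+09 m³/yr.
C = 62.6/1.47e+09 = 4.26e-08 kg/m³ = 4.26e-05 mg/L = 0.0426 µg/L.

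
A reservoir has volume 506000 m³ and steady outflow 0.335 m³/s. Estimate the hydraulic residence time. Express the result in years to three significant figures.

Q = 0.335 m³/s × 3.156e+07 s/yr = 1.057e+07 m³/yr.
Hydraulic residence time τ = V/Q = 506000/1.057e+07 = 0.04786 yr.

0.0479 yr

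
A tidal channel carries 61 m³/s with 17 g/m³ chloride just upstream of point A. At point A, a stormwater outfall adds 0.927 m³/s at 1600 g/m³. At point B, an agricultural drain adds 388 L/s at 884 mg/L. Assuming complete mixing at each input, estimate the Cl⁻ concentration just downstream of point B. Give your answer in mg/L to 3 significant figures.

45.9 mg/L

After input A: C = (61·17 + 0.927·1600) / 61.93 = 40.7 mg/L.
388 L/s = 0.388 m³/s.
After input B: C = (61.93·40.7 + 0.388·884) / 62.31 = 45.95 mg/L.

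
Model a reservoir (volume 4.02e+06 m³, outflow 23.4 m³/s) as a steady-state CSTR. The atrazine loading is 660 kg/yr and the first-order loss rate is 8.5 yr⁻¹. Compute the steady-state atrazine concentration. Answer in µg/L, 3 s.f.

Outflow Q = 23.4 m³/s × 3.156e+07 s/yr = 7.384e+08 m³/yr.
Steady-state CSTR mass balance: W = Q·C + k·V·C, so C = W/(Q + kV).
Q + kV = 7.384e+08 + 8.5·4.02e+06 = 7.726e+08 m³/yr.
C = 660/7.726e+08 = 8.542e-07 kg/m³ = 0.0008542 mg/L = 0.8542 µg/L.

0.854 µg/L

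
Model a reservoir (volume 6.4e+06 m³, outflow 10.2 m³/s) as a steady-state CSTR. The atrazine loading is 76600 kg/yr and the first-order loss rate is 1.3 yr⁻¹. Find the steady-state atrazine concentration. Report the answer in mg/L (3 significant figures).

0.232 mg/L

Outflow Q = 10.2 m³/s × 3.156e+07 s/yr = 3.219e+08 m³/yr.
Steady-state CSTR mass balance: W = Q·C + k·V·C, so C = W/(Q + kV).
Q + kV = 3.219e+08 + 1.3·6.4e+06 = 3.302e+08 m³/yr.
C = 76600/3.302e+08 = 0.000232 kg/m³ = 0.232 mg/L.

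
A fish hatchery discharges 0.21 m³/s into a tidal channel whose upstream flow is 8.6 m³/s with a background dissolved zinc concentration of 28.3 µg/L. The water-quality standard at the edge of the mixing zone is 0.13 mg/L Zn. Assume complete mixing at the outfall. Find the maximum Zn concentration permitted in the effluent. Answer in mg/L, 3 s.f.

28.3 µg/L = 0.0283 mg/L.
Mass balance: 0.13·8.81 = 0.21·Cₑ + 8.6·0.0283.
Cₑ = (1.145 − 0.2434) / 0.21 = 4.295 mg/L.

4.29 mg/L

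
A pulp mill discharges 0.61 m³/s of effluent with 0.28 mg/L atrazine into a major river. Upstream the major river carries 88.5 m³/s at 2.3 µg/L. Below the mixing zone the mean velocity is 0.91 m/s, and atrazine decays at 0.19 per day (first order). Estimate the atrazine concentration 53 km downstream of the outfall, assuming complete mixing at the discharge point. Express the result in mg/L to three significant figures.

2.3 µg/L = 0.0023 mg/L.
After complete mixing, C₀ = (0.61·0.28 + 88.5·0.0023) / 89.11 = 0.004201 mg/L.
Travel time t = 5.3e+04 m / 0.91 m/s = 5.824e+04 s = 0.6741 d.
C = 0.004201·exp(−0.19·0.6741) = 0.004201·0.8798 = 0.003696 mg/L.

0.00370 mg/L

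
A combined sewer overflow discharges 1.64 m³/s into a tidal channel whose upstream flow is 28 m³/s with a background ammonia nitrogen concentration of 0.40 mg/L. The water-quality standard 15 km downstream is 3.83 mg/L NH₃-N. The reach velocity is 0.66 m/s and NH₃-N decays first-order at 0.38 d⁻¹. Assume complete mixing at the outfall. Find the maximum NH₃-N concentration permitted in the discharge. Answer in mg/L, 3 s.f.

69.7 mg/L

Travel time to the compliance point: t = 1.5e+04/0.66 = 2.273e+04 s = 0.263 d; decay factor exp(−0.38·0.263) = 0.9049.
So the concentration just after mixing may be at most 3.83/0.9049 = 4.233 mg/L.
Mass balance: 4.233·29.64 = 1.64·Cₑ + 28·0.4.
Cₑ = (125.5 − 11.2) / 1.64 = 69.67 mg/L.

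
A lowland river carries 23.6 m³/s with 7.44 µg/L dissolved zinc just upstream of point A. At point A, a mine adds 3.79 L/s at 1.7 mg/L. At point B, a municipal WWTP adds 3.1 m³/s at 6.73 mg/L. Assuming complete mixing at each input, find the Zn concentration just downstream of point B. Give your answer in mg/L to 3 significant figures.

7.44 µg/L = 0.00744 mg/L.
3.79 L/s = 0.00379 m³/s.
After input A: C = (23.6·0.00744 + 0.00379·1.7) / 23.6 = 0.007712 mg/L.
After input B: C = (23.6·0.007712 + 3.1·6.73) / 26.7 = 0.7881 mg/L.

0.788 mg/L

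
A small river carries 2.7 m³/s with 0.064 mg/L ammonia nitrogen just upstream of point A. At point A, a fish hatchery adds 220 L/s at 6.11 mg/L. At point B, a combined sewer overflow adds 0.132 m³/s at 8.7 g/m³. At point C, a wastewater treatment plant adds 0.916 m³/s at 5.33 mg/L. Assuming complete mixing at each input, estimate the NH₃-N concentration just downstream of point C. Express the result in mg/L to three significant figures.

1.90 mg/L

220 L/s = 0.22 m³/s.
After input A: C = (2.7·0.064 + 0.22·6.11) / 2.92 = 0.5195 mg/L.
After input B: C = (2.92·0.5195 + 0.132·8.7) / 3.052 = 0.8733 mg/L.
After input C: C = (3.052·0.8733 + 0.916·5.33) / 3.968 = 1.902 mg/L.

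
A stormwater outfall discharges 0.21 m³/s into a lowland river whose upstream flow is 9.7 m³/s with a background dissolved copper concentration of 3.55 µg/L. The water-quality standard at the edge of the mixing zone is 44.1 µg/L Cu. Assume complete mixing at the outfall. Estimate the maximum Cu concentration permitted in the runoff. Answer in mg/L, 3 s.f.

1.92 mg/L

3.55 µg/L = 0.00355 mg/L.
44.1 µg/L = 0.0441 mg/L.
Mass balance: 0.0441·9.91 = 0.21·Cₑ + 9.7·0.00355.
Cₑ = (0.437 − 0.03443) / 0.21 = 1.917 mg/L.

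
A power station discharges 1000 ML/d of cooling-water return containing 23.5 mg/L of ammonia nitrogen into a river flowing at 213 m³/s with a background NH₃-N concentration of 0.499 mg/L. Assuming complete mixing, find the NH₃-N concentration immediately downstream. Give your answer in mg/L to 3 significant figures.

1000 ML/d = 11.57 m³/s.
Flow-weighted mixing gives C = (11.57·23.5 + 213·0.499) / (11.57 + 213) = 378.3/224.6 = 1.684 mg/L.

1.68 mg/L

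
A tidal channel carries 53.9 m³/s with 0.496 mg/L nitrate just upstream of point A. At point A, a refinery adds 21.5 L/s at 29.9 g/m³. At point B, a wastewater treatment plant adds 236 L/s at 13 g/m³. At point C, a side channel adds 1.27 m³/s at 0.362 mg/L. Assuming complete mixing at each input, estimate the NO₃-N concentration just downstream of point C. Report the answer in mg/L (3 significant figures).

0.558 mg/L

21.5 L/s = 0.0215 m³/s.
After input A: C = (53.9·0.496 + 0.0215·29.9) / 53.92 = 0.5077 mg/L.
236 L/s = 0.236 m³/s.
After input B: C = (53.92·0.5077 + 0.236·13) / 54.16 = 0.5622 mg/L.
After input C: C = (54.16·0.5622 + 1.27·0.362) / 55.43 = 0.5576 mg/L.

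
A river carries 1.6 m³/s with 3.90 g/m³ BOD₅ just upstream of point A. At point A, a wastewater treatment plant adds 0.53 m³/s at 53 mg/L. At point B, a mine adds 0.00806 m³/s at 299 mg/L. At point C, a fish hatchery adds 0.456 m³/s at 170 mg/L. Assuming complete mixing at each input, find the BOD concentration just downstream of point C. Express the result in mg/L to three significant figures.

After input A: C = (1.6·3.9 + 0.53·53) / 2.13 = 16.12 mg/L.
After input B: C = (2.13·16.12 + 0.00806·299) / 2.138 = 17.18 mg/L.
After input C: C = (2.138·17.18 + 0.456·170) / 2.594 = 44.05 mg/L.

44.0 mg/L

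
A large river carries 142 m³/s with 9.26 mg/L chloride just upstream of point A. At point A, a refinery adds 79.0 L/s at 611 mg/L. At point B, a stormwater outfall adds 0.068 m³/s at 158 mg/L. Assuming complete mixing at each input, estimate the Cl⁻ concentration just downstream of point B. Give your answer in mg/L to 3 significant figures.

79.0 L/s = 0.079 m³/s.
After input A: C = (142·9.26 + 0.079·611) / 142.1 = 9.595 mg/L.
After input B: C = (142.1·9.595 + 0.068·158) / 142.1 = 9.666 mg/L.

9.67 mg/L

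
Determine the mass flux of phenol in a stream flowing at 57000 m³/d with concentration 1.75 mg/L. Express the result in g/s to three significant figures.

1.15 g/s

57000 m³/d = 0.6597 m³/s.
Mass flux = Q·C = 0.6597 m³/s × 1.75 g/m³ = 1.155 g/s.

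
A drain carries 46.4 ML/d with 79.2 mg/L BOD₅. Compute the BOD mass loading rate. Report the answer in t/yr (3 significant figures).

46.4 ML/d = 0.537 m³/s.
Mass flux = Q·C = 0.537 m³/s × 79.2 g/m³ = 42.53 g/s.
= 42.53 g/s × 31.56 = 1342 t/yr.

1340 t/yr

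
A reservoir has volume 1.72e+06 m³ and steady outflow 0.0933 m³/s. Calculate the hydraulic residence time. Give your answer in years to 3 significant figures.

Q = 0.0933 m³/s × 3.156e+07 s/yr = 2.944e+06 m³/yr.
Hydraulic residence time τ = V/Q = 1.72e+06/2.944e+06 = 0.5842 yr.

0.584 yr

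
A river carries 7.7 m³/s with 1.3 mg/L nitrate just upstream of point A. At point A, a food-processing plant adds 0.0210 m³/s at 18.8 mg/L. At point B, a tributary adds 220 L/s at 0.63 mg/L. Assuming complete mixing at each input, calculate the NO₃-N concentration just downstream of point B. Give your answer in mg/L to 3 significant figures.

After input A: C = (7.7·1.3 + 0.021·18.8) / 7.721 = 1.348 mg/L.
220 L/s = 0.22 m³/s.
After input B: C = (7.721·1.348 + 0.22·0.63) / 7.941 = 1.328 mg/L.

1.33 mg/L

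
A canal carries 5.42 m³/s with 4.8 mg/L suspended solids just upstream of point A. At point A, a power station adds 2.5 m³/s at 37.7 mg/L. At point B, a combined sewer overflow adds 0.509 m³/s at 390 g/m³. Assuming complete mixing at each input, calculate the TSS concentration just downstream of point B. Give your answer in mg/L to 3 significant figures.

After input A: C = (5.42·4.8 + 2.5·37.7) / 7.92 = 15.19 mg/L.
After input B: C = (7.92·15.19 + 0.509·390) / 8.429 = 37.82 mg/L.

37.8 mg/L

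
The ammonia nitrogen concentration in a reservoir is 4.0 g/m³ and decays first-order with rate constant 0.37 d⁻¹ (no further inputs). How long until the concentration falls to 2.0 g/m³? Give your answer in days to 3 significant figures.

t = ln(C₀/C)/k = ln(4.0/2.0)/0.37 = 0.6931/0.37 = 1.873 d.

1.87 d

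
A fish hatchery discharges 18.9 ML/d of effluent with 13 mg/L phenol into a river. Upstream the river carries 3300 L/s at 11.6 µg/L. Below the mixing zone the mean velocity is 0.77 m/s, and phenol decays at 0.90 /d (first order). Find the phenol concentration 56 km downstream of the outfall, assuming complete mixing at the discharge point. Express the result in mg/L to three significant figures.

18.9 ML/d = 0.2187 m³/s.
3300 L/s = 3.3 m³/s.
11.6 µg/L = 0.0116 mg/L.
After complete mixing, C₀ = (0.2187·13 + 3.3·0.0116) / 3.519 = 0.819 mg/L.
Travel time t = 5.6e+04 m / 0.77 m/s = 7.273e+04 s = 0.8418 d.
C = 0.819·exp(−0.90·0.8418) = 0.819·0.4688 = 0.384 mg/L.

0.384 mg/L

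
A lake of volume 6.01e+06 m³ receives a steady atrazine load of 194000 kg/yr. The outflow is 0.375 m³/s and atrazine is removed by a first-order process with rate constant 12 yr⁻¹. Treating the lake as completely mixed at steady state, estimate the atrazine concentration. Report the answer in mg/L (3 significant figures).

2.31 mg/L

Outflow Q = 0.375 m³/s × 3.156e+07 s/yr = 1.183e+07 m³/yr.
Steady-state CSTR mass balance: W = Q·C + k·V·C, so C = W/(Q + kV).
Q + kV = 1.183e+07 + 12·6.01e+06 = 8.395e+07 m³/yr.
C = 194000/8.395e+07 = 0.002311 kg/m³ = 2.311 mg/L.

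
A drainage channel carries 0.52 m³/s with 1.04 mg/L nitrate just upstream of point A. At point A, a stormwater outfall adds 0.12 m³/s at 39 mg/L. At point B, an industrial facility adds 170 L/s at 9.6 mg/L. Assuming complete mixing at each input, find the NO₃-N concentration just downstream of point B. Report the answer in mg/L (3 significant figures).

After input A: C = (0.52·1.04 + 0.12·39) / 0.64 = 8.157 mg/L.
170 L/s = 0.17 m³/s.
After input B: C = (0.64·8.157 + 0.17·9.6) / 0.81 = 8.46 mg/L.

8.46 mg/L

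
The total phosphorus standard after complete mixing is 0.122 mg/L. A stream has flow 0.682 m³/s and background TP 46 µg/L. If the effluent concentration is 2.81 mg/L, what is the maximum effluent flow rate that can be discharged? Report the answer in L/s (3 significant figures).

19.3 L/s

46 µg/L = 0.046 mg/L.
Mass balance at complete mixing: C_std·(Q_w + Q_r) = Q_w·C_e + Q_r·C_b.
Rearranging, Q_w = Q_r·(C_std − C_b)/(C_e − C_std) = 0.682·(0.122 − 0.046) / (2.81 − 0.122) = 0.01928 m³/s.
= 19.28 L/s.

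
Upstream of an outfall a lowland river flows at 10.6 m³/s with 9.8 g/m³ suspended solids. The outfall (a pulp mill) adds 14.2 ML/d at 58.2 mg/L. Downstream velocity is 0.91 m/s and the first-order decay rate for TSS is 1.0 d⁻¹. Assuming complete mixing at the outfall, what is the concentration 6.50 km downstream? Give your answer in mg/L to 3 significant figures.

9.70 mg/L

14.2 ML/d = 0.1644 m³/s.
After complete mixing, C₀ = (0.1644·58.2 + 10.6·9.8) / 10.76 = 10.54 mg/L.
Travel time t = 6500 m / 0.91 m/s = 7143 s = 0.08267 d.
C = 10.54·exp(−1.0·0.08267) = 10.54·0.9207 = 9.703 mg/L.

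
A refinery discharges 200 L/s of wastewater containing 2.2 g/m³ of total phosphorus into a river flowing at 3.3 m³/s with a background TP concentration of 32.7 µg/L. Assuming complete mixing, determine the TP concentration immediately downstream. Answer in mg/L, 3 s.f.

0.157 mg/L

200 L/s = 0.2 m³/s.
32.7 µg/L = 0.0327 mg/L.
By mass balance at complete mixing, C = (0.2·2.2 + 3.3·0.0327) / (0.2 + 3.3) = 0.5479/3.5 = 0.1565 mg/L.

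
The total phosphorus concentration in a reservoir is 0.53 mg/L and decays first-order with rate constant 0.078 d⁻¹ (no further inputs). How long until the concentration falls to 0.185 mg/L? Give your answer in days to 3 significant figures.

13.5 d

t = ln(C₀/C)/k = ln(0.53/0.185)/0.078 = 1.053/0.078 = 13.49 d.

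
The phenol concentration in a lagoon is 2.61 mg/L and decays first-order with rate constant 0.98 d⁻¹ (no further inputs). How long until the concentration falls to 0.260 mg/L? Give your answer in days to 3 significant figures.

t = ln(C₀/C)/k = ln(2.61/0.260)/0.98 = 2.306/0.98 = 2.353 d.

2.35 d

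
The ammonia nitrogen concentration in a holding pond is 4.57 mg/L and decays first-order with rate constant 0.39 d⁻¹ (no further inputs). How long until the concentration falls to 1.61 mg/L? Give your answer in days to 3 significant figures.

t = ln(C₀/C)/k = ln(4.57/1.61)/0.39 = 1.043/0.39 = 2.675 d.

2.68 d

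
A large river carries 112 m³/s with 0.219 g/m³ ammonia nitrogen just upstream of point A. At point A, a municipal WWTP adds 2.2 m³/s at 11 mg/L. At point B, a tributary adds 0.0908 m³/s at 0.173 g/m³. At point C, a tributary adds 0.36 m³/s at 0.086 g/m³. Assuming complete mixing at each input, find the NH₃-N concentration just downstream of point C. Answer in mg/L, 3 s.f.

0.425 mg/L

After input A: C = (112·0.219 + 2.2·11) / 114.2 = 0.4267 mg/L.
After input B: C = (114.2·0.4267 + 0.0908·0.173) / 114.3 = 0.4265 mg/L.
After input C: C = (114.3·0.4265 + 0.36·0.086) / 114.7 = 0.4254 mg/L.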